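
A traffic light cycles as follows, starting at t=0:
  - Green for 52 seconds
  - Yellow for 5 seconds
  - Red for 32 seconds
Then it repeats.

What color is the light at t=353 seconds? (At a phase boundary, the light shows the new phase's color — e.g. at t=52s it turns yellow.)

Cycle length = 52 + 5 + 32 = 89s
t = 353, phase_t = 353 mod 89 = 86
86 >= 57 → RED

Answer: red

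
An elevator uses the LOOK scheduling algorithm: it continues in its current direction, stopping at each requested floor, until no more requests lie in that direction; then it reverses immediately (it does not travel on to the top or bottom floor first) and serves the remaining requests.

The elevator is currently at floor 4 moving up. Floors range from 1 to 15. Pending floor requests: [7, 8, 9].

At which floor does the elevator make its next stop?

Current floor: 4, direction: up
Requests above: [7, 8, 9]
Requests below: []
Moving up and requests lie above → nearest above is min([7, 8, 9]) = 7

Answer: 7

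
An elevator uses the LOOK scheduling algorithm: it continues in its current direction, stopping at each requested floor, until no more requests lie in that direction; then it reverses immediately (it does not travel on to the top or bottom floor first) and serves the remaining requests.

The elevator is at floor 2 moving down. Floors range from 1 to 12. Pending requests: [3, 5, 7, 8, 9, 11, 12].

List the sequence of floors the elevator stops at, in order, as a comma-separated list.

Answer: 3, 5, 7, 8, 9, 11, 12

Derivation:
Current: 2, moving DOWN
Serve below first (descending): []
Then reverse, serve above (ascending): [3, 5, 7, 8, 9, 11, 12]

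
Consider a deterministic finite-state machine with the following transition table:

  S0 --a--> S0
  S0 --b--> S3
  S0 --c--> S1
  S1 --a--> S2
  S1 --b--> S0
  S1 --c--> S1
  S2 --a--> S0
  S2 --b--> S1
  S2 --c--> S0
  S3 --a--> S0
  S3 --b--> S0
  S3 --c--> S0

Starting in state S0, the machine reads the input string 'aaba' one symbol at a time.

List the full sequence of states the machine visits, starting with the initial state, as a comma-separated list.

Answer: S0, S0, S0, S3, S0

Derivation:
Start: S0
  read 'a': S0 --a--> S0
  read 'a': S0 --a--> S0
  read 'b': S0 --b--> S3
  read 'a': S3 --a--> S0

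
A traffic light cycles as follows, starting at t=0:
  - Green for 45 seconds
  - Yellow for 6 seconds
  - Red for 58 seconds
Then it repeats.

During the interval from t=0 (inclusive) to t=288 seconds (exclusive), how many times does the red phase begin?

Answer: 3

Derivation:
Cycle = 45+6+58 = 109s
red phase starts at t = k*109 + 51 for k=0,1,2,...
Need k*109+51 < 288 → k < 2.174
k ∈ {0, ..., 2} → 3 starts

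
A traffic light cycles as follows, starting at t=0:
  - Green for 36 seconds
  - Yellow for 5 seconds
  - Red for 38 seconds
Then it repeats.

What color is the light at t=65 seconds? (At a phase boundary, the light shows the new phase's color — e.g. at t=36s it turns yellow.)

Answer: red

Derivation:
Cycle length = 36 + 5 + 38 = 79s
t = 65, phase_t = 65 mod 79 = 65
65 >= 41 → RED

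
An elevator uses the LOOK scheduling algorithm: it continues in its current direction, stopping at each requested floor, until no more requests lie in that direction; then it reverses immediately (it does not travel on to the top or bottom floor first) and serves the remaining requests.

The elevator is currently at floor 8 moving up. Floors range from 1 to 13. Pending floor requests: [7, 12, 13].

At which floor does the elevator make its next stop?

Current floor: 8, direction: up
Requests above: [12, 13]
Requests below: [7]
Moving up and requests lie above → nearest above is min([12, 13]) = 12

Answer: 12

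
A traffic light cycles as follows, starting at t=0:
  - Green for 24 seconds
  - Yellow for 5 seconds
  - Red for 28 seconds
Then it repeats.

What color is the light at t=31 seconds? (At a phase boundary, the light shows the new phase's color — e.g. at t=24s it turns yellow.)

Cycle length = 24 + 5 + 28 = 57s
t = 31, phase_t = 31 mod 57 = 31
31 >= 29 → RED

Answer: red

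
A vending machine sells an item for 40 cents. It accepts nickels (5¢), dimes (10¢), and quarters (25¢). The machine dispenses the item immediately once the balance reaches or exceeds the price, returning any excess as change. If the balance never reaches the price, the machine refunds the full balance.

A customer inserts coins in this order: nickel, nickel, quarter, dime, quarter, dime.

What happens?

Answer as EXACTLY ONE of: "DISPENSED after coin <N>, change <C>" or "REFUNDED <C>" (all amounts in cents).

Price: 40¢
Coin 1 (nickel, 5¢): balance = 5¢
Coin 2 (nickel, 5¢): balance = 10¢
Coin 3 (quarter, 25¢): balance = 35¢
Coin 4 (dime, 10¢): balance = 45¢
  → balance >= price → DISPENSE, change = 45 - 40 = 5¢

Answer: DISPENSED after coin 4, change 5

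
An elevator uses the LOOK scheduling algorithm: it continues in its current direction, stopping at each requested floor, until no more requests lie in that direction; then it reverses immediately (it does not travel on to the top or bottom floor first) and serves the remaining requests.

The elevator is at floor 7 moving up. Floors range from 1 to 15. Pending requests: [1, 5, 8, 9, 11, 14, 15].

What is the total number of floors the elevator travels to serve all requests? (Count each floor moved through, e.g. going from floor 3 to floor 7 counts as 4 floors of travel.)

Start at floor 7 moving up, LOOK stop order: [8, 9, 11, 14, 15, 5, 1]
  7 → 8: |8-7| = 1, total = 1
  8 → 9: |9-8| = 1, total = 2
  9 → 11: |11-9| = 2, total = 4
  11 → 14: |14-11| = 3, total = 7
  14 → 15: |15-14| = 1, total = 8
  15 → 5: |5-15| = 10, total = 18
  5 → 1: |1-5| = 4, total = 22

Answer: 22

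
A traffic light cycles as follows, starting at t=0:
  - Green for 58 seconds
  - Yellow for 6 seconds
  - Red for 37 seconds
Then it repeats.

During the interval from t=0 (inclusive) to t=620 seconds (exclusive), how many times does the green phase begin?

Cycle = 58+6+37 = 101s
green phase starts at t = k*101 + 0 for k=0,1,2,...
Need k*101+0 < 620 → k < 6.139
k ∈ {0, ..., 6} → 7 starts

Answer: 7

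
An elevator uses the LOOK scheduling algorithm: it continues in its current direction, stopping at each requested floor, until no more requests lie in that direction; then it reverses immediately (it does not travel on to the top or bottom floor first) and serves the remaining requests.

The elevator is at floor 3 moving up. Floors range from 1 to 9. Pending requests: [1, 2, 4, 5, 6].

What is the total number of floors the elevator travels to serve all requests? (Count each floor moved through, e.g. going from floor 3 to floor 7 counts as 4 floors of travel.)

Answer: 8

Derivation:
Start at floor 3 moving up, LOOK stop order: [4, 5, 6, 2, 1]
  3 → 4: |4-3| = 1, total = 1
  4 → 5: |5-4| = 1, total = 2
  5 → 6: |6-5| = 1, total = 3
  6 → 2: |2-6| = 4, total = 7
  2 → 1: |1-2| = 1, total = 8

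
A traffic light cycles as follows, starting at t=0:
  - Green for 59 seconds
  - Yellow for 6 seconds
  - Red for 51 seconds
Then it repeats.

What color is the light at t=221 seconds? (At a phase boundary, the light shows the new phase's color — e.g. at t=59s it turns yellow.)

Answer: red

Derivation:
Cycle length = 59 + 6 + 51 = 116s
t = 221, phase_t = 221 mod 116 = 105
105 >= 65 → RED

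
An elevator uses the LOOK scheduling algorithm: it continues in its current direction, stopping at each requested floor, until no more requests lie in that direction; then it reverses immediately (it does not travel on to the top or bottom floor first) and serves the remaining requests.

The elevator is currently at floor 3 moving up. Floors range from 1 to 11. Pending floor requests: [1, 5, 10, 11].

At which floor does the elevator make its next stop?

Answer: 5

Derivation:
Current floor: 3, direction: up
Requests above: [5, 10, 11]
Requests below: [1]
Moving up and requests lie above → nearest above is min([5, 10, 11]) = 5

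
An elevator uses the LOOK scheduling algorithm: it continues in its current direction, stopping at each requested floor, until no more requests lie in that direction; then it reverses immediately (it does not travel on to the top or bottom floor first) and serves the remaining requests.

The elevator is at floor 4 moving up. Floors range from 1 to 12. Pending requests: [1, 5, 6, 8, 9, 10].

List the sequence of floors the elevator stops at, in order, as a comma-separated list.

Current: 4, moving UP
Serve above first (ascending): [5, 6, 8, 9, 10]
Then reverse, serve below (descending): [1]

Answer: 5, 6, 8, 9, 10, 1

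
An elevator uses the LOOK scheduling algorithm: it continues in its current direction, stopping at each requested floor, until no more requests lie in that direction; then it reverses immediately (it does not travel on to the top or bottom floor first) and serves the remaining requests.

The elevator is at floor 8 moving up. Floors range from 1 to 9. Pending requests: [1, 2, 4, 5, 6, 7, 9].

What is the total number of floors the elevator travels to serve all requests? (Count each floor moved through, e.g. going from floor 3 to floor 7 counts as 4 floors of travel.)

Answer: 9

Derivation:
Start at floor 8 moving up, LOOK stop order: [9, 7, 6, 5, 4, 2, 1]
  8 → 9: |9-8| = 1, total = 1
  9 → 7: |7-9| = 2, total = 3
  7 → 6: |6-7| = 1, total = 4
  6 → 5: |5-6| = 1, total = 5
  5 → 4: |4-5| = 1, total = 6
  4 → 2: |2-4| = 2, total = 8
  2 → 1: |1-2| = 1, total = 9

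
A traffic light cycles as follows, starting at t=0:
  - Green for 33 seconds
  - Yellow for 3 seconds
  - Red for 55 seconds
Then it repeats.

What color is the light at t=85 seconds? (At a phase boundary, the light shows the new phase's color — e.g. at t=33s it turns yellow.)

Answer: red

Derivation:
Cycle length = 33 + 3 + 55 = 91s
t = 85, phase_t = 85 mod 91 = 85
85 >= 36 → RED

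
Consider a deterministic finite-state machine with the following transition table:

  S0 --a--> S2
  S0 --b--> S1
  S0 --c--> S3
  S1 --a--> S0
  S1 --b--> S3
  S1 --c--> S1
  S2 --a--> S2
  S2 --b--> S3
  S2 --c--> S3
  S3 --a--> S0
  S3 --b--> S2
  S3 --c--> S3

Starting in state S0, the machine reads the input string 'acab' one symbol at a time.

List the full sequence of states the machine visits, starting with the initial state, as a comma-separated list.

Start: S0
  read 'a': S0 --a--> S2
  read 'c': S2 --c--> S3
  read 'a': S3 --a--> S0
  read 'b': S0 --b--> S1

Answer: S0, S2, S3, S0, S1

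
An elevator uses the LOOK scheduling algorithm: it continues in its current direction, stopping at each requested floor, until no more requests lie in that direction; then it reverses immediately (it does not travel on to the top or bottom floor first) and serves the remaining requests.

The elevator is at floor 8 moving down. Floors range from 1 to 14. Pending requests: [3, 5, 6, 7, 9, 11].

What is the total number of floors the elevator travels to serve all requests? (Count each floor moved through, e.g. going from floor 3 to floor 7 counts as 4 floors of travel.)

Answer: 13

Derivation:
Start at floor 8 moving down, LOOK stop order: [7, 6, 5, 3, 9, 11]
  8 → 7: |7-8| = 1, total = 1
  7 → 6: |6-7| = 1, total = 2
  6 → 5: |5-6| = 1, total = 3
  5 → 3: |3-5| = 2, total = 5
  3 → 9: |9-3| = 6, total = 11
  9 → 11: |11-9| = 2, total = 13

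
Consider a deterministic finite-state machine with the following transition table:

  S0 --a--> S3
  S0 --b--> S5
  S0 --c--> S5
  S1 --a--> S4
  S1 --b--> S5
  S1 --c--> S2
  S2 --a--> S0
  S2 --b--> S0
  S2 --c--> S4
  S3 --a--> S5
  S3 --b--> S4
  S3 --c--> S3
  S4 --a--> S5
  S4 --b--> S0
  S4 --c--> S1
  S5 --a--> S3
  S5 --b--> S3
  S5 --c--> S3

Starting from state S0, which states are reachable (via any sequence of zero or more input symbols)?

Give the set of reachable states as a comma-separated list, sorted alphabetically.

Answer: S0, S1, S2, S3, S4, S5

Derivation:
BFS from S0:
  visit S0: S0--a-->S3 (new), S0--b-->S5 (new), S0--c-->S5 (seen)
  visit S3: S3--a-->S5 (seen), S3--b-->S4 (new), S3--c-->S3 (seen)
  visit S5: S5--a-->S3 (seen), S5--b-->S3 (seen), S5--c-->S3 (seen)
  visit S4: S4--a-->S5 (seen), S4--b-->S0 (seen), S4--c-->S1 (new)
  visit S1: S1--a-->S4 (seen), S1--b-->S5 (seen), S1--c-->S2 (new)
  visit S2: S2--a-->S0 (seen), S2--b-->S0 (seen), S2--c-->S4 (seen)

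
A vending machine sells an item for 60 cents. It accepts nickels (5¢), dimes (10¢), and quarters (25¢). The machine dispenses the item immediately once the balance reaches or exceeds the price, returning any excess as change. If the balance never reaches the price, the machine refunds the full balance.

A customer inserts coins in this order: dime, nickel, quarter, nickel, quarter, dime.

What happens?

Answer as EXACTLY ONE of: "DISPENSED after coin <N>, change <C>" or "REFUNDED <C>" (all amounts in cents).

Price: 60¢
Coin 1 (dime, 10¢): balance = 10¢
Coin 2 (nickel, 5¢): balance = 15¢
Coin 3 (quarter, 25¢): balance = 40¢
Coin 4 (nickel, 5¢): balance = 45¢
Coin 5 (quarter, 25¢): balance = 70¢
  → balance >= price → DISPENSE, change = 70 - 60 = 10¢

Answer: DISPENSED after coin 5, change 10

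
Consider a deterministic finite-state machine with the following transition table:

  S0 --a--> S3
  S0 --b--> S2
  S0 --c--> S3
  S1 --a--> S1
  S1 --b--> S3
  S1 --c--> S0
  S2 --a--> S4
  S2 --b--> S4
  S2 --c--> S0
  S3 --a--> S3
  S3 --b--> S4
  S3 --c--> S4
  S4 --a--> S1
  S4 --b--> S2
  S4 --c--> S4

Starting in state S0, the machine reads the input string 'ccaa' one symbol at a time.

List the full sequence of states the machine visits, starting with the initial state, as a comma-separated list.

Start: S0
  read 'c': S0 --c--> S3
  read 'c': S3 --c--> S4
  read 'a': S4 --a--> S1
  read 'a': S1 --a--> S1

Answer: S0, S3, S4, S1, S1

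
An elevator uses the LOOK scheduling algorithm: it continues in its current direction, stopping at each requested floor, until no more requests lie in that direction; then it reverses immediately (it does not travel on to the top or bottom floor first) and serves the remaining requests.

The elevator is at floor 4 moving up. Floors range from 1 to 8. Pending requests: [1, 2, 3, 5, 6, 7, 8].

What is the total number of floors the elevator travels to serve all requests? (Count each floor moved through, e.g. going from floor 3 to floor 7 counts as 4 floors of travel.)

Start at floor 4 moving up, LOOK stop order: [5, 6, 7, 8, 3, 2, 1]
  4 → 5: |5-4| = 1, total = 1
  5 → 6: |6-5| = 1, total = 2
  6 → 7: |7-6| = 1, total = 3
  7 → 8: |8-7| = 1, total = 4
  8 → 3: |3-8| = 5, total = 9
  3 → 2: |2-3| = 1, total = 10
  2 → 1: |1-2| = 1, total = 11

Answer: 11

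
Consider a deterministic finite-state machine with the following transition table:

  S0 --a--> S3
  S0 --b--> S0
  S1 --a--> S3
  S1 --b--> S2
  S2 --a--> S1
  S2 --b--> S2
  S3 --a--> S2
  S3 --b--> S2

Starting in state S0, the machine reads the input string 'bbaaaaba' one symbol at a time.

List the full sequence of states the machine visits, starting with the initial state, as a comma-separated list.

Start: S0
  read 'b': S0 --b--> S0
  read 'b': S0 --b--> S0
  read 'a': S0 --a--> S3
  read 'a': S3 --a--> S2
  read 'a': S2 --a--> S1
  read 'a': S1 --a--> S3
  read 'b': S3 --b--> S2
  read 'a': S2 --a--> S1

Answer: S0, S0, S0, S3, S2, S1, S3, S2, S1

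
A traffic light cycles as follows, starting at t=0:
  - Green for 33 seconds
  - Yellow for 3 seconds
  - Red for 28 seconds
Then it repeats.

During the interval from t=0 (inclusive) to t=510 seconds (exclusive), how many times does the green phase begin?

Answer: 8

Derivation:
Cycle = 33+3+28 = 64s
green phase starts at t = k*64 + 0 for k=0,1,2,...
Need k*64+0 < 510 → k < 7.969
k ∈ {0, ..., 7} → 8 starts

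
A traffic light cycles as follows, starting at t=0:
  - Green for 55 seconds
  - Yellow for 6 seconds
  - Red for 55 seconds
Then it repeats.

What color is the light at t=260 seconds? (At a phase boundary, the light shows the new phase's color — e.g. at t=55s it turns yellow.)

Answer: green

Derivation:
Cycle length = 55 + 6 + 55 = 116s
t = 260, phase_t = 260 mod 116 = 28
28 < 55 (green end) → GREEN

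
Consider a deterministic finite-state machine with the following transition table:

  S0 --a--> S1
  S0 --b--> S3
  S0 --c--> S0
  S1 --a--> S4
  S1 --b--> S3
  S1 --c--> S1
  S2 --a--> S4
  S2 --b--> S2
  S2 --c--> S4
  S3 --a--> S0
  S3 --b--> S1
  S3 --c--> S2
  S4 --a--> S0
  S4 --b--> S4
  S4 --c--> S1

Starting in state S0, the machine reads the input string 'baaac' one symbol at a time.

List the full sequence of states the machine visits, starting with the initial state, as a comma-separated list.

Answer: S0, S3, S0, S1, S4, S1

Derivation:
Start: S0
  read 'b': S0 --b--> S3
  read 'a': S3 --a--> S0
  read 'a': S0 --a--> S1
  read 'a': S1 --a--> S4
  read 'c': S4 --c--> S1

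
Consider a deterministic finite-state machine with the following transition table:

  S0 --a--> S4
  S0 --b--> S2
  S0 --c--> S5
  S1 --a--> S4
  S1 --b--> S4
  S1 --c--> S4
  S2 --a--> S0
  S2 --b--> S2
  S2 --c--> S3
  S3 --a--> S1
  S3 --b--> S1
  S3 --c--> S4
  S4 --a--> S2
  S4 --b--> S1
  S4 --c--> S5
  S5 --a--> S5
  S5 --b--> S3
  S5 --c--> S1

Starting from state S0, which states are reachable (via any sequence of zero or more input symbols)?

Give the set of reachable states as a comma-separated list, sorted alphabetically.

BFS from S0:
  visit S0: S0--a-->S4 (new), S0--b-->S2 (new), S0--c-->S5 (new)
  visit S4: S4--a-->S2 (seen), S4--b-->S1 (new), S4--c-->S5 (seen)
  visit S2: S2--a-->S0 (seen), S2--b-->S2 (seen), S2--c-->S3 (new)
  visit S5: S5--a-->S5 (seen), S5--b-->S3 (seen), S5--c-->S1 (seen)
  visit S1: S1--a-->S4 (seen), S1--b-->S4 (seen), S1--c-->S4 (seen)
  visit S3: S3--a-->S1 (seen), S3--b-->S1 (seen), S3--c-->S4 (seen)

Answer: S0, S1, S2, S3, S4, S5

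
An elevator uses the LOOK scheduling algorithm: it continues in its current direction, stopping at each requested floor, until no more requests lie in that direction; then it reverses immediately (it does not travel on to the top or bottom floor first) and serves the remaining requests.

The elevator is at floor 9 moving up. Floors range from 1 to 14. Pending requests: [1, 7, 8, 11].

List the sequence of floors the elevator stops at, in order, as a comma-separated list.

Answer: 11, 8, 7, 1

Derivation:
Current: 9, moving UP
Serve above first (ascending): [11]
Then reverse, serve below (descending): [8, 7, 1]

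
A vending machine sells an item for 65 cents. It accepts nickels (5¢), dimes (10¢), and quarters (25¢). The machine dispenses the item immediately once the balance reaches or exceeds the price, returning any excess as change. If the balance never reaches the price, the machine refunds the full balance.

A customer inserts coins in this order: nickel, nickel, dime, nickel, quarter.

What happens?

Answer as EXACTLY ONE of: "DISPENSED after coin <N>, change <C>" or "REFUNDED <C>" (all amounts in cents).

Answer: REFUNDED 50

Derivation:
Price: 65¢
Coin 1 (nickel, 5¢): balance = 5¢
Coin 2 (nickel, 5¢): balance = 10¢
Coin 3 (dime, 10¢): balance = 20¢
Coin 4 (nickel, 5¢): balance = 25¢
Coin 5 (quarter, 25¢): balance = 50¢
All coins inserted, balance 50¢ < price 65¢ → REFUND 50¢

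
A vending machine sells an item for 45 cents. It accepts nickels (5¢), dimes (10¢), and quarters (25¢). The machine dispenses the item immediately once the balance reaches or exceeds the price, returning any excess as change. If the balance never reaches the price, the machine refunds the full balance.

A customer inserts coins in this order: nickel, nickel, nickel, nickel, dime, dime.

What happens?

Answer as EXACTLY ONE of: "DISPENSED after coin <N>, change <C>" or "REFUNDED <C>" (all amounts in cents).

Price: 45¢
Coin 1 (nickel, 5¢): balance = 5¢
Coin 2 (nickel, 5¢): balance = 10¢
Coin 3 (nickel, 5¢): balance = 15¢
Coin 4 (nickel, 5¢): balance = 20¢
Coin 5 (dime, 10¢): balance = 30¢
Coin 6 (dime, 10¢): balance = 40¢
All coins inserted, balance 40¢ < price 45¢ → REFUND 40¢

Answer: REFUNDED 40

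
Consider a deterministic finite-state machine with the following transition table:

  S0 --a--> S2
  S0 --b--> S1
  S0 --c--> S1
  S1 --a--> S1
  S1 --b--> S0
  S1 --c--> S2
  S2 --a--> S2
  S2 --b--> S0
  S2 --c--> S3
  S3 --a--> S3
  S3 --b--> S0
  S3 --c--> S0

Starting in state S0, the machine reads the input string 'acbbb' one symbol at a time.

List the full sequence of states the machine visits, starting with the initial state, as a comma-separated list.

Answer: S0, S2, S3, S0, S1, S0

Derivation:
Start: S0
  read 'a': S0 --a--> S2
  read 'c': S2 --c--> S3
  read 'b': S3 --b--> S0
  read 'b': S0 --b--> S1
  read 'b': S1 --b--> S0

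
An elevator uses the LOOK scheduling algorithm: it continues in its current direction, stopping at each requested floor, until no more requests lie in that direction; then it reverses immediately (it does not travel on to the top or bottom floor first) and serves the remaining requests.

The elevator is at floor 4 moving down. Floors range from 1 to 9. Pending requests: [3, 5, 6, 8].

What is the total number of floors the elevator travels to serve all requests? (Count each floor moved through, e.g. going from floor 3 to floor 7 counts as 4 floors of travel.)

Start at floor 4 moving down, LOOK stop order: [3, 5, 6, 8]
  4 → 3: |3-4| = 1, total = 1
  3 → 5: |5-3| = 2, total = 3
  5 → 6: |6-5| = 1, total = 4
  6 → 8: |8-6| = 2, total = 6

Answer: 6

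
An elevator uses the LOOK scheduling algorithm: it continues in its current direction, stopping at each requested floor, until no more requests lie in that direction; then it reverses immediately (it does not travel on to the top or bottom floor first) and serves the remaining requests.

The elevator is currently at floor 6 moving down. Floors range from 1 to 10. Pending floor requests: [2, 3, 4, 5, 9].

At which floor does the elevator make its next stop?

Answer: 5

Derivation:
Current floor: 6, direction: down
Requests above: [9]
Requests below: [2, 3, 4, 5]
Moving down and requests lie below → nearest below is max([2, 3, 4, 5]) = 5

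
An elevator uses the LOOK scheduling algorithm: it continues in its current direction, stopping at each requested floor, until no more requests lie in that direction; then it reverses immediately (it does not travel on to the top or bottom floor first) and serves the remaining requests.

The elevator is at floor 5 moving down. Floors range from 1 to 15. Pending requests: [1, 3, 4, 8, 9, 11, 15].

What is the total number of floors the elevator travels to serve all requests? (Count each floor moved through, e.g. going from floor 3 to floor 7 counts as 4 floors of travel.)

Answer: 18

Derivation:
Start at floor 5 moving down, LOOK stop order: [4, 3, 1, 8, 9, 11, 15]
  5 → 4: |4-5| = 1, total = 1
  4 → 3: |3-4| = 1, total = 2
  3 → 1: |1-3| = 2, total = 4
  1 → 8: |8-1| = 7, total = 11
  8 → 9: |9-8| = 1, total = 12
  9 → 11: |11-9| = 2, total = 14
  11 → 15: |15-11| = 4, total = 18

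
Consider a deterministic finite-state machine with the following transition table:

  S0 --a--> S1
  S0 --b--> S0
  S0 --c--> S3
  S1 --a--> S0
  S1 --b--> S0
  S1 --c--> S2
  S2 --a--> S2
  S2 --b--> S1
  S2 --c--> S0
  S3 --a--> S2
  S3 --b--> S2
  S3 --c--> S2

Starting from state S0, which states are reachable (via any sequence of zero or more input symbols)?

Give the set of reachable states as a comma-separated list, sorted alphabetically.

BFS from S0:
  visit S0: S0--a-->S1 (new), S0--b-->S0 (seen), S0--c-->S3 (new)
  visit S1: S1--a-->S0 (seen), S1--b-->S0 (seen), S1--c-->S2 (new)
  visit S3: S3--a-->S2 (seen), S3--b-->S2 (seen), S3--c-->S2 (seen)
  visit S2: S2--a-->S2 (seen), S2--b-->S1 (seen), S2--c-->S0 (seen)

Answer: S0, S1, S2, S3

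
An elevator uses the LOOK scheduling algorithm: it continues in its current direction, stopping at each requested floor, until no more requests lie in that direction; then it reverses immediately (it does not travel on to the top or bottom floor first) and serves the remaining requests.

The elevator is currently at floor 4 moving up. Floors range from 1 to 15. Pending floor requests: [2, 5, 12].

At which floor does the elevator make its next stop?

Answer: 5

Derivation:
Current floor: 4, direction: up
Requests above: [5, 12]
Requests below: [2]
Moving up and requests lie above → nearest above is min([5, 12]) = 5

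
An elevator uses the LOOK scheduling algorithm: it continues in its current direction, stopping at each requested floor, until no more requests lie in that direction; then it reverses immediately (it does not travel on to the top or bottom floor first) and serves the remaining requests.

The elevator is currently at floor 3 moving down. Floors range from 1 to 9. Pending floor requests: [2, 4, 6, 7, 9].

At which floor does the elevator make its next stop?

Current floor: 3, direction: down
Requests above: [4, 6, 7, 9]
Requests below: [2]
Moving down and requests lie below → nearest below is max([2]) = 2

Answer: 2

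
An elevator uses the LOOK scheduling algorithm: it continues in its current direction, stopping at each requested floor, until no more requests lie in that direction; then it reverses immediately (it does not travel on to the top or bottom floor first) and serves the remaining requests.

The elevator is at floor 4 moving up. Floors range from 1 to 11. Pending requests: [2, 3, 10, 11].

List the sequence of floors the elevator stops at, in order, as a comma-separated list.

Answer: 10, 11, 3, 2

Derivation:
Current: 4, moving UP
Serve above first (ascending): [10, 11]
Then reverse, serve below (descending): [3, 2]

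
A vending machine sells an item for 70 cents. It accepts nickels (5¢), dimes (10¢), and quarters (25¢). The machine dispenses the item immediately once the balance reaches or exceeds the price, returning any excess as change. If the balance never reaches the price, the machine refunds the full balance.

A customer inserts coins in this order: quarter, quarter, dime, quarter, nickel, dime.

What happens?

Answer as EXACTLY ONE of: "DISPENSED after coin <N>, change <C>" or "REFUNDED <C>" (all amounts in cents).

Price: 70¢
Coin 1 (quarter, 25¢): balance = 25¢
Coin 2 (quarter, 25¢): balance = 50¢
Coin 3 (dime, 10¢): balance = 60¢
Coin 4 (quarter, 25¢): balance = 85¢
  → balance >= price → DISPENSE, change = 85 - 70 = 15¢

Answer: DISPENSED after coin 4, change 15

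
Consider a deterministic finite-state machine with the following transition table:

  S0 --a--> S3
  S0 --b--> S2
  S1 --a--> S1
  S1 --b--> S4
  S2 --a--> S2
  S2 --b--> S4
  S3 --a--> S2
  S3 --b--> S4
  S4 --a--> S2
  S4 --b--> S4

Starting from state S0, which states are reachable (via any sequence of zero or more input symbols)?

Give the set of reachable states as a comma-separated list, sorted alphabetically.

Answer: S0, S2, S3, S4

Derivation:
BFS from S0:
  visit S0: S0--a-->S3 (new), S0--b-->S2 (new)
  visit S3: S3--a-->S2 (seen), S3--b-->S4 (new)
  visit S2: S2--a-->S2 (seen), S2--b-->S4 (seen)
  visit S4: S4--a-->S2 (seen), S4--b-->S4 (seen)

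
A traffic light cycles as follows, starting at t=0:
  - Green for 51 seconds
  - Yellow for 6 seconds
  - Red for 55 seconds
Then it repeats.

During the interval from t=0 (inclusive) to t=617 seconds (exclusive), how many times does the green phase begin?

Cycle = 51+6+55 = 112s
green phase starts at t = k*112 + 0 for k=0,1,2,...
Need k*112+0 < 617 → k < 5.509
k ∈ {0, ..., 5} → 6 starts

Answer: 6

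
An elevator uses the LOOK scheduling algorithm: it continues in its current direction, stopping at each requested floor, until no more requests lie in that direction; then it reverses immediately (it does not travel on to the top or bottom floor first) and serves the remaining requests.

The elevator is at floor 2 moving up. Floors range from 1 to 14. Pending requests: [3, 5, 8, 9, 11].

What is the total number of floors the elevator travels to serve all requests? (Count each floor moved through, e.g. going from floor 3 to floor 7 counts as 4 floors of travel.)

Start at floor 2 moving up, LOOK stop order: [3, 5, 8, 9, 11]
  2 → 3: |3-2| = 1, total = 1
  3 → 5: |5-3| = 2, total = 3
  5 → 8: |8-5| = 3, total = 6
  8 → 9: |9-8| = 1, total = 7
  9 → 11: |11-9| = 2, total = 9

Answer: 9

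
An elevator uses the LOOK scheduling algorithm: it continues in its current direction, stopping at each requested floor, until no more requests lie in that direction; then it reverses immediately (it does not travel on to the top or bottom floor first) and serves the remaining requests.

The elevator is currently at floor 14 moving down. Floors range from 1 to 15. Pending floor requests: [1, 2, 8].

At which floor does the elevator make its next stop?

Current floor: 14, direction: down
Requests above: []
Requests below: [1, 2, 8]
Moving down and requests lie below → nearest below is max([1, 2, 8]) = 8

Answer: 8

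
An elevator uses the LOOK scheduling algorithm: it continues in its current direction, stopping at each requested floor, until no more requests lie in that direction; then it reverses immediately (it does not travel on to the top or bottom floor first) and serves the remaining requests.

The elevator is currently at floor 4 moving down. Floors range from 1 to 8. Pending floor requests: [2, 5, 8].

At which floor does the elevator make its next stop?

Current floor: 4, direction: down
Requests above: [5, 8]
Requests below: [2]
Moving down and requests lie below → nearest below is max([2]) = 2

Answer: 2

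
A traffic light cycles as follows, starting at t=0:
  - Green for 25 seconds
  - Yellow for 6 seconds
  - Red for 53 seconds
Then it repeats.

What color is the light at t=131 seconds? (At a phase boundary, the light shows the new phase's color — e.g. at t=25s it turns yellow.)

Answer: red

Derivation:
Cycle length = 25 + 6 + 53 = 84s
t = 131, phase_t = 131 mod 84 = 47
47 >= 31 → RED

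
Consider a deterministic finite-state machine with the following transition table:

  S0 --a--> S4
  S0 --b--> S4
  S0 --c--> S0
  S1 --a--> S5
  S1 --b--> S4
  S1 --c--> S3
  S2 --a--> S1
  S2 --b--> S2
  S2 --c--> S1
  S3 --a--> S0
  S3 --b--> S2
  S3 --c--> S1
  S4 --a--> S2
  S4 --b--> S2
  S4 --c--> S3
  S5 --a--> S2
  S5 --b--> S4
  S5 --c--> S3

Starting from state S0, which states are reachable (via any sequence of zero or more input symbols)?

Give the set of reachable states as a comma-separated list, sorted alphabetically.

Answer: S0, S1, S2, S3, S4, S5

Derivation:
BFS from S0:
  visit S0: S0--a-->S4 (new), S0--b-->S4 (seen), S0--c-->S0 (seen)
  visit S4: S4--a-->S2 (new), S4--b-->S2 (seen), S4--c-->S3 (new)
  visit S2: S2--a-->S1 (new), S2--b-->S2 (seen), S2--c-->S1 (seen)
  visit S3: S3--a-->S0 (seen), S3--b-->S2 (seen), S3--c-->S1 (seen)
  visit S1: S1--a-->S5 (new), S1--b-->S4 (seen), S1--c-->S3 (seen)
  visit S5: S5--a-->S2 (seen), S5--b-->S4 (seen), S5--c-->S3 (seen)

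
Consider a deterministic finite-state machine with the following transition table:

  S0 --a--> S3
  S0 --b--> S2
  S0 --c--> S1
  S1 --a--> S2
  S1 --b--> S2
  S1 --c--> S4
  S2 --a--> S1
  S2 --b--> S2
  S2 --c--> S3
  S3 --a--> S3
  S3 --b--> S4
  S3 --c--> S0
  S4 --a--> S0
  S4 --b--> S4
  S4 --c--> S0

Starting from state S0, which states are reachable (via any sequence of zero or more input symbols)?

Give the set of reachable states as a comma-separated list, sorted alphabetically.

Answer: S0, S1, S2, S3, S4

Derivation:
BFS from S0:
  visit S0: S0--a-->S3 (new), S0--b-->S2 (new), S0--c-->S1 (new)
  visit S3: S3--a-->S3 (seen), S3--b-->S4 (new), S3--c-->S0 (seen)
  visit S2: S2--a-->S1 (seen), S2--b-->S2 (seen), S2--c-->S3 (seen)
  visit S1: S1--a-->S2 (seen), S1--b-->S2 (seen), S1--c-->S4 (seen)
  visit S4: S4--a-->S0 (seen), S4--b-->S4 (seen), S4--c-->S0 (seen)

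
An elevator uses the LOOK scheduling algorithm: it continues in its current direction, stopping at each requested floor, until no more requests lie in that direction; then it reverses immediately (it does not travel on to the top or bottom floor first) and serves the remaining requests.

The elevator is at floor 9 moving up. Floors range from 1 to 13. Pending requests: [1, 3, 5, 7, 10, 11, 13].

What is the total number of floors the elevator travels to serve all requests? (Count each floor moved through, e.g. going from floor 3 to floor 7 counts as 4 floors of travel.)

Answer: 16

Derivation:
Start at floor 9 moving up, LOOK stop order: [10, 11, 13, 7, 5, 3, 1]
  9 → 10: |10-9| = 1, total = 1
  10 → 11: |11-10| = 1, total = 2
  11 → 13: |13-11| = 2, total = 4
  13 → 7: |7-13| = 6, total = 10
  7 → 5: |5-7| = 2, total = 12
  5 → 3: |3-5| = 2, total = 14
  3 → 1: |1-3| = 2, total = 16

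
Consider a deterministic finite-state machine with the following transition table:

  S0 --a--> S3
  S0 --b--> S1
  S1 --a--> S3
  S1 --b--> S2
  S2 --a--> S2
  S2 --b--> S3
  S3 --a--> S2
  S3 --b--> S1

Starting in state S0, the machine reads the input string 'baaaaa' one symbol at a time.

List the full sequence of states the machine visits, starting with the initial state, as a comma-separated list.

Answer: S0, S1, S3, S2, S2, S2, S2

Derivation:
Start: S0
  read 'b': S0 --b--> S1
  read 'a': S1 --a--> S3
  read 'a': S3 --a--> S2
  read 'a': S2 --a--> S2
  read 'a': S2 --a--> S2
  read 'a': S2 --a--> S2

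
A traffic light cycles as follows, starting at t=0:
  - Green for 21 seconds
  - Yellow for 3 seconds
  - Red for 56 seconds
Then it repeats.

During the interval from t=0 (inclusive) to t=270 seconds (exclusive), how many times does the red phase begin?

Cycle = 21+3+56 = 80s
red phase starts at t = k*80 + 24 for k=0,1,2,...
Need k*80+24 < 270 → k < 3.075
k ∈ {0, ..., 3} → 4 starts

Answer: 4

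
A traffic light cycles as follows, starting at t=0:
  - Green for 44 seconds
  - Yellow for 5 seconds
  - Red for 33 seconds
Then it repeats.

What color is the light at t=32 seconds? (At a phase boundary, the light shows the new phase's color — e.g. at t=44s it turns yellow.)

Cycle length = 44 + 5 + 33 = 82s
t = 32, phase_t = 32 mod 82 = 32
32 < 44 (green end) → GREEN

Answer: green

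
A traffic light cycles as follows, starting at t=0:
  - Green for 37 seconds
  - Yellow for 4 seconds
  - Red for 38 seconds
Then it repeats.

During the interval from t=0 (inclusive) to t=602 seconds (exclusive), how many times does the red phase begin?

Answer: 8

Derivation:
Cycle = 37+4+38 = 79s
red phase starts at t = k*79 + 41 for k=0,1,2,...
Need k*79+41 < 602 → k < 7.101
k ∈ {0, ..., 7} → 8 starts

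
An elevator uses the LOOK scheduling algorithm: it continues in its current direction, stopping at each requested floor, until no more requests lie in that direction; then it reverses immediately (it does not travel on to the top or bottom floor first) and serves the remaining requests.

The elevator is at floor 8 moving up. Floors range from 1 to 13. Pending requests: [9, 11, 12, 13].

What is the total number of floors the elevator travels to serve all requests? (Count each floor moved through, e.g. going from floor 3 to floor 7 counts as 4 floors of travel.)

Start at floor 8 moving up, LOOK stop order: [9, 11, 12, 13]
  8 → 9: |9-8| = 1, total = 1
  9 → 11: |11-9| = 2, total = 3
  11 → 12: |12-11| = 1, total = 4
  12 → 13: |13-12| = 1, total = 5

Answer: 5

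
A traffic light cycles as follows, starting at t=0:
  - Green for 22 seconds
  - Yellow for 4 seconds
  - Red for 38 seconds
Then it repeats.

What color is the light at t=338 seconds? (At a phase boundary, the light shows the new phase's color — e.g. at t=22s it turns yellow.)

Answer: green

Derivation:
Cycle length = 22 + 4 + 38 = 64s
t = 338, phase_t = 338 mod 64 = 18
18 < 22 (green end) → GREEN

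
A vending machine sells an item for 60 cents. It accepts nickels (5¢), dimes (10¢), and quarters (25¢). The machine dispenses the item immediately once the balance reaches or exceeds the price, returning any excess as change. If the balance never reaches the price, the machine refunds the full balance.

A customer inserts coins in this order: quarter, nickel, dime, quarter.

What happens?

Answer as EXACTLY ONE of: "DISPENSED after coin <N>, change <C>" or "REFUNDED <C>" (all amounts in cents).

Price: 60¢
Coin 1 (quarter, 25¢): balance = 25¢
Coin 2 (nickel, 5¢): balance = 30¢
Coin 3 (dime, 10¢): balance = 40¢
Coin 4 (quarter, 25¢): balance = 65¢
  → balance >= price → DISPENSE, change = 65 - 60 = 5¢

Answer: DISPENSED after coin 4, change 5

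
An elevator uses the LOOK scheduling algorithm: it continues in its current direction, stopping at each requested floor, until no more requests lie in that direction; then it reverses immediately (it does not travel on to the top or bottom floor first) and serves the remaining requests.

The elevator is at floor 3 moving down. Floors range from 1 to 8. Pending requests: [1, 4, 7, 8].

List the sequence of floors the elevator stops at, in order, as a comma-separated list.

Answer: 1, 4, 7, 8

Derivation:
Current: 3, moving DOWN
Serve below first (descending): [1]
Then reverse, serve above (ascending): [4, 7, 8]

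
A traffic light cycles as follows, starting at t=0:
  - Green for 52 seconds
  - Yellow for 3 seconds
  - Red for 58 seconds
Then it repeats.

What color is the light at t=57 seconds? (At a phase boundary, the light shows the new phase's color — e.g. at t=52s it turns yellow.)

Cycle length = 52 + 3 + 58 = 113s
t = 57, phase_t = 57 mod 113 = 57
57 >= 55 → RED

Answer: red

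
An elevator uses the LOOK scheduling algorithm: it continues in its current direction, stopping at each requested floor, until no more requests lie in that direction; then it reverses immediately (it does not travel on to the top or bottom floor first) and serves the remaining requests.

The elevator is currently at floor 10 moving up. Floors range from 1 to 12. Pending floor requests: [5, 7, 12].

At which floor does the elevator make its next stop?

Current floor: 10, direction: up
Requests above: [12]
Requests below: [5, 7]
Moving up and requests lie above → nearest above is min([12]) = 12

Answer: 12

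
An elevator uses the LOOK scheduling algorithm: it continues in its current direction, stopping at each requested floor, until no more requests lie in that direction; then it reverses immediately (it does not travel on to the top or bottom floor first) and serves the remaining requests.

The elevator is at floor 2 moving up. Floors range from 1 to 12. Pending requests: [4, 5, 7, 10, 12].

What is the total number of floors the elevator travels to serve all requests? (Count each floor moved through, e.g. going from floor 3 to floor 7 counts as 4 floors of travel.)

Answer: 10

Derivation:
Start at floor 2 moving up, LOOK stop order: [4, 5, 7, 10, 12]
  2 → 4: |4-2| = 2, total = 2
  4 → 5: |5-4| = 1, total = 3
  5 → 7: |7-5| = 2, total = 5
  7 → 10: |10-7| = 3, total = 8
  10 → 12: |12-10| = 2, total = 10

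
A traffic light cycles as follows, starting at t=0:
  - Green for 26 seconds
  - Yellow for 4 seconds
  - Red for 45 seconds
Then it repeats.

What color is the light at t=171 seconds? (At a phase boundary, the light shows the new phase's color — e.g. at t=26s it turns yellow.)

Answer: green

Derivation:
Cycle length = 26 + 4 + 45 = 75s
t = 171, phase_t = 171 mod 75 = 21
21 < 26 (green end) → GREEN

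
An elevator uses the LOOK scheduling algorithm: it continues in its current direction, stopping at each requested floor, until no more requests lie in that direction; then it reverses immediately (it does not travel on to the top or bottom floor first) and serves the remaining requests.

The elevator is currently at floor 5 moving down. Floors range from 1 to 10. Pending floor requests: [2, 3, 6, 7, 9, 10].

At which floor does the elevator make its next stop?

Current floor: 5, direction: down
Requests above: [6, 7, 9, 10]
Requests below: [2, 3]
Moving down and requests lie below → nearest below is max([2, 3]) = 3

Answer: 3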